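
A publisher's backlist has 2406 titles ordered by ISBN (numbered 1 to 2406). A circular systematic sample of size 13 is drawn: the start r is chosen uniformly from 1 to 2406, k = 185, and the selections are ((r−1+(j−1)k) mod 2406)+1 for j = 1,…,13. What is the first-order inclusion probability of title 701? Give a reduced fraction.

13/2406

For each position j, as r ranges over 1…2406 the j-th selection hits every title exactly once, so title 701 is selected for exactly 13 of the 2406 starts.
Inclusion probability = 13/2406.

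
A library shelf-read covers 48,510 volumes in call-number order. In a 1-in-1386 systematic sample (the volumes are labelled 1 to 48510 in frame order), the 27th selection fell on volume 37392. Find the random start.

k = 1386
r = 37392 − (27−1)×1386 = 37392 − 36036 = 1356

1356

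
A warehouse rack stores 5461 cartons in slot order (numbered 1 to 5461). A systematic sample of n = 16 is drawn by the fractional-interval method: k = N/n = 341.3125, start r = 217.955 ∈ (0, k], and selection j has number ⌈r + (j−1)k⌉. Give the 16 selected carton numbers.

218, 560, 901, 1242, 1584, 1925, 2266, 2608, 2949, 3290, 3632, 3973, 4314, 4656, 4997, 5338

j=1: r + 0k = 217.955 → ⌈·⌉ = 218
j=2: r + 1k = 559.2675 → ⌈·⌉ = 560
j=3: r + 2k = 900.58 → ⌈·⌉ = 901
j=4: r + 3k = 1241.8925 → ⌈·⌉ = 1242
j=5: r + 4k = 1583.205 → ⌈·⌉ = 1584
j=6: r + 5k = 1924.5175 → ⌈·⌉ = 1925
j=7: r + 6k = 2265.83 → ⌈·⌉ = 2266
j=8: r + 7k = 2607.1425 → ⌈·⌉ = 2608
j=9: r + 8k = 2948.455 → ⌈·⌉ = 2949
j=10: r + 9k = 3289.7675 → ⌈·⌉ = 3290
j=11: r + 10k = 3631.08 → ⌈·⌉ = 3632
j=12: r + 11k = 3972.3925 → ⌈·⌉ = 3973
j=13: r + 12k = 4313.705 → ⌈·⌉ = 4314
j=14: r + 13k = 4655.0175 → ⌈·⌉ = 4656
j=15: r + 14k = 4996.33 → ⌈·⌉ = 4997
j=16: r + 15k = 5337.6425 → ⌈·⌉ = 5338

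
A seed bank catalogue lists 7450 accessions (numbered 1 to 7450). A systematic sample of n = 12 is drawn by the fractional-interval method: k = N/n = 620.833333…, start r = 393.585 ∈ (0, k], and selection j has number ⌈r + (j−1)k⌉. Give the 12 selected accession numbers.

394, 1015, 1636, 2257, 2877, 3498, 4119, 4740, 5361, 5982, 6602, 7223

j=1: r + 0k = 393.585 → ⌈·⌉ = 394
j=2: r + 1k = 1014.418333… → ⌈·⌉ = 1015
j=3: r + 2k = 1635.251666… → ⌈·⌉ = 1636
j=4: r + 3k = 2256.085 → ⌈·⌉ = 2257
j=5: r + 4k = 2876.918333… → ⌈·⌉ = 2877
j=6: r + 5k = 3497.751666… → ⌈·⌉ = 3498
j=7: r + 6k = 4118.585 → ⌈·⌉ = 4119
j=8: r + 7k = 4739.418333… → ⌈·⌉ = 4740
j=9: r + 8k = 5360.251666… → ⌈·⌉ = 5361
j=10: r + 9k = 5981.085 → ⌈·⌉ = 5982
j=11: r + 10k = 6601.918333… → ⌈·⌉ = 6602
j=12: r + 11k = 7222.751666… → ⌈·⌉ = 7223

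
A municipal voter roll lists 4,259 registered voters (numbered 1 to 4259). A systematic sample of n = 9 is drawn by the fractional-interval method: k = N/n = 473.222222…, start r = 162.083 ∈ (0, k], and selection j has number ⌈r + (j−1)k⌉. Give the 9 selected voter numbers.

163, 636, 1109, 1582, 2055, 2529, 3002, 3475, 3948

j=1: r + 0k = 162.083 → ⌈·⌉ = 163
j=2: r + 1k = 635.305222… → ⌈·⌉ = 636
j=3: r + 2k = 1108.527444… → ⌈·⌉ = 1109
j=4: r + 3k = 1581.749666… → ⌈·⌉ = 1582
j=5: r + 4k = 2054.971888… → ⌈·⌉ = 2055
j=6: r + 5k = 2528.194111… → ⌈·⌉ = 2529
j=7: r + 6k = 3001.416333… → ⌈·⌉ = 3002
j=8: r + 7k = 3474.638555… → ⌈·⌉ = 3475
j=9: r + 8k = 3947.860777… → ⌈·⌉ = 3948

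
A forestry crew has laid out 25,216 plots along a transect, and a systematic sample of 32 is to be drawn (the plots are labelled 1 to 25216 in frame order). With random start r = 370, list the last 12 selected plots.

16130, 16918, 17706, 18494, 19282, 20070, 20858, 21646, 22434, 23222, 24010, 24798

k = N/n = 25216/32 = 788
21st selection = 370 + 20×788 = 16130
22nd: 16130 + 788 = 16918
23rd: 16918 + 788 = 17706
24th: 17706 + 788 = 18494
25th: 18494 + 788 = 19282
26th: 19282 + 788 = 20070
27th: 20070 + 788 = 20858
28th: 20858 + 788 = 21646
29th: 21646 + 788 = 22434
30th: 22434 + 788 = 23222
31st: 23222 + 788 = 24010
32nd: 24010 + 788 = 24798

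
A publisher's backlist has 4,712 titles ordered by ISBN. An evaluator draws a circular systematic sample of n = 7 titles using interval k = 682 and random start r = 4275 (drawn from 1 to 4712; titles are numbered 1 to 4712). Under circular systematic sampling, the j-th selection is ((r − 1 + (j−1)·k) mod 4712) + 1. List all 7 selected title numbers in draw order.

4275, 245, 927, 1609, 2291, 2973, 3655

Selection 1: 4275
Selection 2: 4275 + 682 = 4957 → 4957 − 4712 = 245
Selection 3: 245 + 682 = 927
Selection 4: 927 + 682 = 1609
Selection 5: 1609 + 682 = 2291
Selection 6: 2291 + 682 = 2973
Selection 7: 2973 + 682 = 3655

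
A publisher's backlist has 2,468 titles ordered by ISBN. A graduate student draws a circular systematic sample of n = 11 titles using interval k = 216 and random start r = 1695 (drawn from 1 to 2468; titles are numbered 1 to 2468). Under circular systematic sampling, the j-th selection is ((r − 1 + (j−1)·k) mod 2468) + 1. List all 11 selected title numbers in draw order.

1695, 1911, 2127, 2343, 91, 307, 523, 739, 955, 1171, 1387

Selection 1: 1695
Selection 2: 1695 + 216 = 1911
Selection 3: 1911 + 216 = 2127
Selection 4: 2127 + 216 = 2343
Selection 5: 2343 + 216 = 2559 → 2559 − 2468 = 91
Selection 6: 91 + 216 = 307
Selection 7: 307 + 216 = 523
Selection 8: 523 + 216 = 739
Selection 9: 739 + 216 = 955
Selection 10: 955 + 216 = 1171
Selection 11: 1171 + 216 = 1387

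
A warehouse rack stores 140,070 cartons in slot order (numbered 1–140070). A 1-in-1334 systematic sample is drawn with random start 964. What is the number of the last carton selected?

k = 1334
105th selection = r + (105−1)·k = 964 + 104×1334 = 964 + 138736 = 139700

139700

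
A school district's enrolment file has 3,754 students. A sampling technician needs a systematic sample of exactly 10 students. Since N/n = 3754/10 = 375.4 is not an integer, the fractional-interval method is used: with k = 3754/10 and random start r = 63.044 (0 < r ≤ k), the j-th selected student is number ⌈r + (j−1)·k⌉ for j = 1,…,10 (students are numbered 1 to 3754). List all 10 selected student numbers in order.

j=1: r + 0k = 63.044 → ⌈·⌉ = 64
j=2: r + 1k = 438.444 → ⌈·⌉ = 439
j=3: r + 2k = 813.844 → ⌈·⌉ = 814
j=4: r + 3k = 1189.244 → ⌈·⌉ = 1190
j=5: r + 4k = 1564.644 → ⌈·⌉ = 1565
j=6: r + 5k = 1940.044 → ⌈·⌉ = 1941
j=7: r + 6k = 2315.444 → ⌈·⌉ = 2316
j=8: r + 7k = 2690.844 → ⌈·⌉ = 2691
j=9: r + 8k = 3066.244 → ⌈·⌉ = 3067
j=10: r + 9k = 3441.644 → ⌈·⌉ = 3442

64, 439, 814, 1190, 1565, 1941, 2316, 2691, 3067, 3442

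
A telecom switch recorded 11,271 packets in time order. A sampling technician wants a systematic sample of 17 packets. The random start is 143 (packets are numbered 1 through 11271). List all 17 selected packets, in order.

k = N/n = 11271/17 = 663
packet 1: 143
packet 2: 143 + 663 = 806
packet 3: 806 + 663 = 1469
packet 4: 1469 + 663 = 2132
packet 5: 2132 + 663 = 2795
packet 6: 2795 + 663 = 3458
packet 7: 3458 + 663 = 4121
packet 8: 4121 + 663 = 4784
packet 9: 4784 + 663 = 5447
packet 10: 5447 + 663 = 6110
packet 11: 6110 + 663 = 6773
packet 12: 6773 + 663 = 7436
packet 13: 7436 + 663 = 8099
packet 14: 8099 + 663 = 8762
packet 15: 8762 + 663 = 9425
packet 16: 9425 + 663 = 10088
packet 17: 10088 + 663 = 10751

143, 806, 1469, 2132, 2795, 3458, 4121, 4784, 5447, 6110, 6773, 7436, 8099, 8762, 9425, 10088, 10751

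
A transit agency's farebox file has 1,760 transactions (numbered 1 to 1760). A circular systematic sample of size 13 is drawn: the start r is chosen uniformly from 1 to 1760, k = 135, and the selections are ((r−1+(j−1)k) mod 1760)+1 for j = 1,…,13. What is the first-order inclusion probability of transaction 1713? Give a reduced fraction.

13/1760

For each position j, as r ranges over 1…1760 the j-th selection hits every transaction exactly once, so transaction 1713 is selected for exactly 13 of the 1760 starts.
Inclusion probability = 13/1760.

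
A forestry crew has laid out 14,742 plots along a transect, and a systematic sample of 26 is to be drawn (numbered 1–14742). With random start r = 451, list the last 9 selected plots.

k = N/n = 14742/26 = 567
18th selection = 451 + 17×567 = 10090
19th: 10090 + 567 = 10657
20th: 10657 + 567 = 11224
21st: 11224 + 567 = 11791
22nd: 11791 + 567 = 12358
23rd: 12358 + 567 = 12925
24th: 12925 + 567 = 13492
25th: 13492 + 567 = 14059
26th: 14059 + 567 = 14626

10090, 10657, 11224, 11791, 12358, 12925, 13492, 14059, 14626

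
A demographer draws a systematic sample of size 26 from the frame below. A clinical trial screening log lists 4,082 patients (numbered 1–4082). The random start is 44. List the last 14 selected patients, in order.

1928, 2085, 2242, 2399, 2556, 2713, 2870, 3027, 3184, 3341, 3498, 3655, 3812, 3969

k = N/n = 4082/26 = 157
13th selection = 44 + 12×157 = 1928
14th: 1928 + 157 = 2085
15th: 2085 + 157 = 2242
16th: 2242 + 157 = 2399
17th: 2399 + 157 = 2556
18th: 2556 + 157 = 2713
19th: 2713 + 157 = 2870
20th: 2870 + 157 = 3027
21st: 3027 + 157 = 3184
22nd: 3184 + 157 = 3341
23rd: 3341 + 157 = 3498
24th: 3498 + 157 = 3655
25th: 3655 + 157 = 3812
26th: 3812 + 157 = 3969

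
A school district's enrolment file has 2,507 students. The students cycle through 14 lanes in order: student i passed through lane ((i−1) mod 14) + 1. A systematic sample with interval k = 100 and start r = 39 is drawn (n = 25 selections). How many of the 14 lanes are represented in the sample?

7

Consecutive selections differ by k = 100, so their lane numbers differ by 100 mod 14 = 2.
gcd(100, 14) = 2, so the sample visits 14/2 = 7 distinct residues mod 14.
Start 39 is lane 11; the lanes hit are 1, 3, 5, 7, 9, 11, 13.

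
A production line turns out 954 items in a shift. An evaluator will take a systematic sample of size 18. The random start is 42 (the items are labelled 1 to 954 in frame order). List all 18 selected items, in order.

k = N/n = 954/18 = 53
item 1: 42
item 2: 42 + 53 = 95
item 3: 95 + 53 = 148
item 4: 148 + 53 = 201
item 5: 201 + 53 = 254
item 6: 254 + 53 = 307
item 7: 307 + 53 = 360
item 8: 360 + 53 = 413
item 9: 413 + 53 = 466
item 10: 466 + 53 = 519
item 11: 519 + 53 = 572
item 12: 572 + 53 = 625
item 13: 625 + 53 = 678
item 14: 678 + 53 = 731
item 15: 731 + 53 = 784
item 16: 784 + 53 = 837
item 17: 837 + 53 = 890
item 18: 890 + 53 = 943

42, 95, 148, 201, 254, 307, 360, 413, 466, 519, 572, 625, 678, 731, 784, 837, 890, 943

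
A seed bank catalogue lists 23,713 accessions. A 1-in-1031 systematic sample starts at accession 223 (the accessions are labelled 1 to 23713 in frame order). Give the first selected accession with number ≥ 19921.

k = 1031
Steps past start: ⌈(19921 − 223)/1031⌉ = ⌈19698/1031⌉ = 20
Selected accession: 223 + 20×1031 = 20843

20843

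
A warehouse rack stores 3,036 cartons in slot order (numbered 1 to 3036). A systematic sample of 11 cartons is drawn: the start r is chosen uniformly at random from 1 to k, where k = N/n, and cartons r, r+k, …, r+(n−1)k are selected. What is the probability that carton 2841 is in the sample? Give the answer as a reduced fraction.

k = 3036/11 = 276.
Carton 2841 is selected iff r ≡ 2841 (mod 276); exactly one such r in {1,…,276}.
Inclusion probability = 1/276.

1/276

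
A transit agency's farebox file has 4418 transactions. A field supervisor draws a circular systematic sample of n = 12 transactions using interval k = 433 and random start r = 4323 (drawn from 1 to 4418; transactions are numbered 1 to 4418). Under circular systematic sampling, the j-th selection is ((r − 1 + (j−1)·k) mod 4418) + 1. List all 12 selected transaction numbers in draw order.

4323, 338, 771, 1204, 1637, 2070, 2503, 2936, 3369, 3802, 4235, 250

Selection 1: 4323
Selection 2: 4323 + 433 = 4756 → 4756 − 4418 = 338
Selection 3: 338 + 433 = 771
Selection 4: 771 + 433 = 1204
Selection 5: 1204 + 433 = 1637
Selection 6: 1637 + 433 = 2070
Selection 7: 2070 + 433 = 2503
Selection 8: 2503 + 433 = 2936
Selection 9: 2936 + 433 = 3369
Selection 10: 3369 + 433 = 3802
Selection 11: 3802 + 433 = 4235
Selection 12: 4235 + 433 = 4668 → 4668 − 4418 = 250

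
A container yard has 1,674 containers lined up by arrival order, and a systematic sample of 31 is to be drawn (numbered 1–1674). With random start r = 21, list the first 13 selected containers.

21, 75, 129, 183, 237, 291, 345, 399, 453, 507, 561, 615, 669

k = N/n = 1674/31 = 54
container 1: 21
container 2: 21 + 54 = 75
container 3: 75 + 54 = 129
container 4: 129 + 54 = 183
container 5: 183 + 54 = 237
container 6: 237 + 54 = 291
container 7: 291 + 54 = 345
container 8: 345 + 54 = 399
container 9: 399 + 54 = 453
container 10: 453 + 54 = 507
container 11: 507 + 54 = 561
container 12: 561 + 54 = 615
container 13: 615 + 54 = 669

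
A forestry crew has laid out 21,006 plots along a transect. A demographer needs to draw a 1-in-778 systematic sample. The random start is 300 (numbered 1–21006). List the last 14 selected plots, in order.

14th selection = 300 + 13×778 = 10414
15th: 10414 + 778 = 11192
16th: 11192 + 778 = 11970
17th: 11970 + 778 = 12748
18th: 12748 + 778 = 13526
19th: 13526 + 778 = 14304
20th: 14304 + 778 = 15082
21st: 15082 + 778 = 15860
22nd: 15860 + 778 = 16638
23rd: 16638 + 778 = 17416
24th: 17416 + 778 = 18194
25th: 18194 + 778 = 18972
26th: 18972 + 778 = 19750
27th: 19750 + 778 = 20528

10414, 11192, 11970, 12748, 13526, 14304, 15082, 15860, 16638, 17416, 18194, 18972, 19750, 20528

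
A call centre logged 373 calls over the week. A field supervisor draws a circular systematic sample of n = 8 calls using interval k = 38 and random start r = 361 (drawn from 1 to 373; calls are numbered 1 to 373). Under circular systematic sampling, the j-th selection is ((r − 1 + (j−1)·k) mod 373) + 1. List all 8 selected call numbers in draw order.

Selection 1: 361
Selection 2: 361 + 38 = 399 → 399 − 373 = 26
Selection 3: 26 + 38 = 64
Selection 4: 64 + 38 = 102
Selection 5: 102 + 38 = 140
Selection 6: 140 + 38 = 178
Selection 7: 178 + 38 = 216
Selection 8: 216 + 38 = 254

361, 26, 64, 102, 140, 178, 216, 254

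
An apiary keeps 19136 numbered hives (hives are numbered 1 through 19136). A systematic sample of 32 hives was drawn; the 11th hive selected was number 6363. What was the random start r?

383

k = 19136/32 = 598
r = 6363 − (11−1)×598 = 6363 − 5980 = 383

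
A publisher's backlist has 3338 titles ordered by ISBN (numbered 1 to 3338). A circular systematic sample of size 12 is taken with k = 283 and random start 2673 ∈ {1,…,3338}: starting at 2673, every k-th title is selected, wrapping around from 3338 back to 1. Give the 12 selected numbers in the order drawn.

2673, 2956, 3239, 184, 467, 750, 1033, 1316, 1599, 1882, 2165, 2448

Selection 1: 2673
Selection 2: 2673 + 283 = 2956
Selection 3: 2956 + 283 = 3239
Selection 4: 3239 + 283 = 3522 → 3522 − 3338 = 184
Selection 5: 184 + 283 = 467
Selection 6: 467 + 283 = 750
Selection 7: 750 + 283 = 1033
Selection 8: 1033 + 283 = 1316
Selection 9: 1316 + 283 = 1599
Selection 10: 1599 + 283 = 1882
Selection 11: 1882 + 283 = 2165
Selection 12: 2165 + 283 = 2448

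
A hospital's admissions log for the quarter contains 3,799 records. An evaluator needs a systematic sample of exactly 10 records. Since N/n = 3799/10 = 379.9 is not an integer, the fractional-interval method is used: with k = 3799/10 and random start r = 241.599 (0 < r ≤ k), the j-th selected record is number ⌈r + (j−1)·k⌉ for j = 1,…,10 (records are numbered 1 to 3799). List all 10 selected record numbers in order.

242, 622, 1002, 1382, 1762, 2142, 2521, 2901, 3281, 3661

j=1: r + 0k = 241.599 → ⌈·⌉ = 242
j=2: r + 1k = 621.499 → ⌈·⌉ = 622
j=3: r + 2k = 1001.399 → ⌈·⌉ = 1002
j=4: r + 3k = 1381.299 → ⌈·⌉ = 1382
j=5: r + 4k = 1761.199 → ⌈·⌉ = 1762
j=6: r + 5k = 2141.099 → ⌈·⌉ = 2142
j=7: r + 6k = 2520.999 → ⌈·⌉ = 2521
j=8: r + 7k = 2900.899 → ⌈·⌉ = 2901
j=9: r + 8k = 3280.799 → ⌈·⌉ = 3281
j=10: r + 9k = 3660.699 → ⌈·⌉ = 3661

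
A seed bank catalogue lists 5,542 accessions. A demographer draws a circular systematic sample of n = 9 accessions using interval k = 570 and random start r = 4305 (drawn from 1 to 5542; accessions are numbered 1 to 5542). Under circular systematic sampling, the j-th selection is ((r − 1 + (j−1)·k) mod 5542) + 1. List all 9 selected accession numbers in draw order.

Selection 1: 4305
Selection 2: 4305 + 570 = 4875
Selection 3: 4875 + 570 = 5445
Selection 4: 5445 + 570 = 6015 → 6015 − 5542 = 473
Selection 5: 473 + 570 = 1043
Selection 6: 1043 + 570 = 1613
Selection 7: 1613 + 570 = 2183
Selection 8: 2183 + 570 = 2753
Selection 9: 2753 + 570 = 3323

4305, 4875, 5445, 473, 1043, 1613, 2183, 2753, 3323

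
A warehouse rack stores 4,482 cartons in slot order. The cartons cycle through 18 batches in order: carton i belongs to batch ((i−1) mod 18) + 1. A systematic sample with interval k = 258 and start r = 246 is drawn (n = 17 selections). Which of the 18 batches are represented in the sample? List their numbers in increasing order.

Consecutive selections differ by k = 258, so their batch numbers differ by 258 mod 18 = 6.
gcd(258, 18) = 6, so the sample visits 18/6 = 3 distinct residues mod 18.
Start 246 is batch 12; the batches hit are 6, 12, 18.

6, 12, 18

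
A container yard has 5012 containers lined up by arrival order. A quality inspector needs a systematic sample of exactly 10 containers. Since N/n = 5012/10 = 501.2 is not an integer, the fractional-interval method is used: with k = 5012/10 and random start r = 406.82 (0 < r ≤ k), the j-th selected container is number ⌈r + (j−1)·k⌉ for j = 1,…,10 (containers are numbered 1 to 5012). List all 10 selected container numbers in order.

j=1: r + 0k = 406.82 → ⌈·⌉ = 407
j=2: r + 1k = 908.02 → ⌈·⌉ = 909
j=3: r + 2k = 1409.22 → ⌈·⌉ = 1410
j=4: r + 3k = 1910.42 → ⌈·⌉ = 1911
j=5: r + 4k = 2411.62 → ⌈·⌉ = 2412
j=6: r + 5k = 2912.82 → ⌈·⌉ = 2913
j=7: r + 6k = 3414.02 → ⌈·⌉ = 3415
j=8: r + 7k = 3915.22 → ⌈·⌉ = 3916
j=9: r + 8k = 4416.42 → ⌈·⌉ = 4417
j=10: r + 9k = 4917.62 → ⌈·⌉ = 4918

407, 909, 1410, 1911, 2412, 2913, 3415, 3916, 4417, 4918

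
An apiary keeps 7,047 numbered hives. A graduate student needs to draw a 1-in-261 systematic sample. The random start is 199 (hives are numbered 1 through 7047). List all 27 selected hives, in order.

199, 460, 721, 982, 1243, 1504, 1765, 2026, 2287, 2548, 2809, 3070, 3331, 3592, 3853, 4114, 4375, 4636, 4897, 5158, 5419, 5680, 5941, 6202, 6463, 6724, 6985

hive 1: 199
hive 2: 199 + 261 = 460
hive 3: 460 + 261 = 721
hive 4: 721 + 261 = 982
hive 5: 982 + 261 = 1243
hive 6: 1243 + 261 = 1504
hive 7: 1504 + 261 = 1765
hive 8: 1765 + 261 = 2026
hive 9: 2026 + 261 = 2287
hive 10: 2287 + 261 = 2548
hive 11: 2548 + 261 = 2809
hive 12: 2809 + 261 = 3070
hive 13: 3070 + 261 = 3331
hive 14: 3331 + 261 = 3592
hive 15: 3592 + 261 = 3853
hive 16: 3853 + 261 = 4114
hive 17: 4114 + 261 = 4375
hive 18: 4375 + 261 = 4636
hive 19: 4636 + 261 = 4897
hive 20: 4897 + 261 = 5158
hive 21: 5158 + 261 = 5419
hive 22: 5419 + 261 = 5680
hive 23: 5680 + 261 = 5941
hive 24: 5941 + 261 = 6202
hive 25: 6202 + 261 = 6463
hive 26: 6463 + 261 = 6724
hive 27: 6724 + 261 = 6985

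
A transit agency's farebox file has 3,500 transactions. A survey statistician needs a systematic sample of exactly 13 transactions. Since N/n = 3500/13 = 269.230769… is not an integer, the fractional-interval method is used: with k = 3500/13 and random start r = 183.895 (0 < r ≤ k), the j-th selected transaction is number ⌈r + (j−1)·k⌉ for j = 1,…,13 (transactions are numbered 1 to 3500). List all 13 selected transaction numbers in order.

184, 454, 723, 992, 1261, 1531, 1800, 2069, 2338, 2607, 2877, 3146, 3415

j=1: r + 0k = 183.895 → ⌈·⌉ = 184
j=2: r + 1k = 453.125769… → ⌈·⌉ = 454
j=3: r + 2k = 722.356538… → ⌈·⌉ = 723
j=4: r + 3k = 991.587307… → ⌈·⌉ = 992
j=5: r + 4k = 1260.818076… → ⌈·⌉ = 1261
j=6: r + 5k = 1530.048846… → ⌈·⌉ = 1531
j=7: r + 6k = 1799.279615… → ⌈·⌉ = 1800
j=8: r + 7k = 2068.510384… → ⌈·⌉ = 2069
j=9: r + 8k = 2337.741153… → ⌈·⌉ = 2338
j=10: r + 9k = 2606.971923… → ⌈·⌉ = 2607
j=11: r + 10k = 2876.202692… → ⌈·⌉ = 2877
j=12: r + 11k = 3145.433461… → ⌈·⌉ = 3146
j=13: r + 12k = 3414.664230… → ⌈·⌉ = 3415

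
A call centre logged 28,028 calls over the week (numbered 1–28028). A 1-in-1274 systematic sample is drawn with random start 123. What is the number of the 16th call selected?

k = 1274
16th selection = r + (16−1)·k = 123 + 15×1274 = 123 + 19110 = 19233

19233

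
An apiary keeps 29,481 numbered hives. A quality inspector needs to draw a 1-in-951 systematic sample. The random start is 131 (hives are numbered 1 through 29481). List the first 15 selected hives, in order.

131, 1082, 2033, 2984, 3935, 4886, 5837, 6788, 7739, 8690, 9641, 10592, 11543, 12494, 13445

hive 1: 131
hive 2: 131 + 951 = 1082
hive 3: 1082 + 951 = 2033
hive 4: 2033 + 951 = 2984
hive 5: 2984 + 951 = 3935
hive 6: 3935 + 951 = 4886
hive 7: 4886 + 951 = 5837
hive 8: 5837 + 951 = 6788
hive 9: 6788 + 951 = 7739
hive 10: 7739 + 951 = 8690
hive 11: 8690 + 951 = 9641
hive 12: 9641 + 951 = 10592
hive 13: 10592 + 951 = 11543
hive 14: 11543 + 951 = 12494
hive 15: 12494 + 951 = 13445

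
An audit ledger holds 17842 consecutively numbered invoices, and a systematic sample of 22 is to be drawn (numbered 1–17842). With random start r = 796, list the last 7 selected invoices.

12961, 13772, 14583, 15394, 16205, 17016, 17827

k = N/n = 17842/22 = 811
16th selection = 796 + 15×811 = 12961
17th: 12961 + 811 = 13772
18th: 13772 + 811 = 14583
19th: 14583 + 811 = 15394
20th: 15394 + 811 = 16205
21st: 16205 + 811 = 17016
22nd: 17016 + 811 = 17827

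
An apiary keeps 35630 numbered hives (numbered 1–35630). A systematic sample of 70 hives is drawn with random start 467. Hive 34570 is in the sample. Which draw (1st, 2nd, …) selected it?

k = 35630/70 = 509
position = (34570 − 467)/509 + 1 = 34103/509 + 1 = 67 + 1 = 68

68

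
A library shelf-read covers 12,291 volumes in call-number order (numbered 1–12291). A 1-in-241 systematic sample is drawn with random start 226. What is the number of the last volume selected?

k = 241
51st selection = r + (51−1)·k = 226 + 50×241 = 226 + 12050 = 12276

12276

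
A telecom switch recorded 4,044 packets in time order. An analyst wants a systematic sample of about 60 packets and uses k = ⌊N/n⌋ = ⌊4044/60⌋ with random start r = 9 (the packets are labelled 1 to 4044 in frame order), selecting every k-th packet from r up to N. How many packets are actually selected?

k = ⌊4044/60⌋ = 67
Achieved size = ⌊(4044 − 9)/67⌋ + 1 = ⌊4035/67⌋ + 1 = 60 + 1 = 61
(last selection: 9 + 60×67 = 4029 ≤ 4044; next would be 4096 > 4044)

61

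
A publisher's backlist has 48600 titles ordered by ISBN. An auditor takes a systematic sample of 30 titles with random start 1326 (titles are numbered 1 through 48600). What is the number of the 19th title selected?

k = 48600/30 = 1620
19th selection = r + (19−1)·k = 1326 + 18×1620 = 1326 + 29160 = 30486

30486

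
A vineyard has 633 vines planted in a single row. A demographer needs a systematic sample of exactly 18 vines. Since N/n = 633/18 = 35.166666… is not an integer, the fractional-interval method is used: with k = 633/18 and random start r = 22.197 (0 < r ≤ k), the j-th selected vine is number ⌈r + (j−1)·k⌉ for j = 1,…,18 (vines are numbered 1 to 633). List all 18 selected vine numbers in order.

j=1: r + 0k = 22.197 → ⌈·⌉ = 23
j=2: r + 1k = 57.363666… → ⌈·⌉ = 58
j=3: r + 2k = 92.530333… → ⌈·⌉ = 93
j=4: r + 3k = 127.697 → ⌈·⌉ = 128
j=5: r + 4k = 162.863666… → ⌈·⌉ = 163
j=6: r + 5k = 198.030333… → ⌈·⌉ = 199
j=7: r + 6k = 233.197 → ⌈·⌉ = 234
j=8: r + 7k = 268.363666… → ⌈·⌉ = 269
j=9: r + 8k = 303.530333… → ⌈·⌉ = 304
j=10: r + 9k = 338.697 → ⌈·⌉ = 339
j=11: r + 10k = 373.863666… → ⌈·⌉ = 374
j=12: r + 11k = 409.030333… → ⌈·⌉ = 410
j=13: r + 12k = 444.197 → ⌈·⌉ = 445
j=14: r + 13k = 479.363666… → ⌈·⌉ = 480
j=15: r + 14k = 514.530333… → ⌈·⌉ = 515
j=16: r + 15k = 549.697 → ⌈·⌉ = 550
j=17: r + 16k = 584.863666… → ⌈·⌉ = 585
j=18: r + 17k = 620.030333… → ⌈·⌉ = 621

23, 58, 93, 128, 163, 199, 234, 269, 304, 339, 374, 410, 445, 480, 515, 550, 585, 621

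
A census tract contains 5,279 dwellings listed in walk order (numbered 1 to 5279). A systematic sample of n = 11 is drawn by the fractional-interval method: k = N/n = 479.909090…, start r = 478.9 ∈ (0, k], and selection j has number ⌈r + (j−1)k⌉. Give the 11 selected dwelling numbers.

j=1: r + 0k = 478.9 → ⌈·⌉ = 479
j=2: r + 1k = 958.809090… → ⌈·⌉ = 959
j=3: r + 2k = 1438.718181… → ⌈·⌉ = 1439
j=4: r + 3k = 1918.627272… → ⌈·⌉ = 1919
j=5: r + 4k = 2398.536363… → ⌈·⌉ = 2399
j=6: r + 5k = 2878.445454… → ⌈·⌉ = 2879
j=7: r + 6k = 3358.354545… → ⌈·⌉ = 3359
j=8: r + 7k = 3838.263636… → ⌈·⌉ = 3839
j=9: r + 8k = 4318.172727… → ⌈·⌉ = 4319
j=10: r + 9k = 4798.081818… → ⌈·⌉ = 4799
j=11: r + 10k = 5277.990909… → ⌈·⌉ = 5278

479, 959, 1439, 1919, 2399, 2879, 3359, 3839, 4319, 4799, 5278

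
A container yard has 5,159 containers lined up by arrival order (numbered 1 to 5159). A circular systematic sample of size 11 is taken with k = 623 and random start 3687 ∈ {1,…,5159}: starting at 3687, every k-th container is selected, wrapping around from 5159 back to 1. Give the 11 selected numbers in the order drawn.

Selection 1: 3687
Selection 2: 3687 + 623 = 4310
Selection 3: 4310 + 623 = 4933
Selection 4: 4933 + 623 = 5556 → 5556 − 5159 = 397
Selection 5: 397 + 623 = 1020
Selection 6: 1020 + 623 = 1643
Selection 7: 1643 + 623 = 2266
Selection 8: 2266 + 623 = 2889
Selection 9: 2889 + 623 = 3512
Selection 10: 3512 + 623 = 4135
Selection 11: 4135 + 623 = 4758

3687, 4310, 4933, 397, 1020, 1643, 2266, 2889, 3512, 4135, 4758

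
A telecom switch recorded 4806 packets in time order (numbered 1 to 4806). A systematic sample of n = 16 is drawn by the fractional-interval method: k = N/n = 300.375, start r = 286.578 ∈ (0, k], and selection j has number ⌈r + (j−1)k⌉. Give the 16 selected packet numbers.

j=1: r + 0k = 286.578 → ⌈·⌉ = 287
j=2: r + 1k = 586.953 → ⌈·⌉ = 587
j=3: r + 2k = 887.328 → ⌈·⌉ = 888
j=4: r + 3k = 1187.703 → ⌈·⌉ = 1188
j=5: r + 4k = 1488.078 → ⌈·⌉ = 1489
j=6: r + 5k = 1788.453 → ⌈·⌉ = 1789
j=7: r + 6k = 2088.828 → ⌈·⌉ = 2089
j=8: r + 7k = 2389.203 → ⌈·⌉ = 2390
j=9: r + 8k = 2689.578 → ⌈·⌉ = 2690
j=10: r + 9k = 2989.953 → ⌈·⌉ = 2990
j=11: r + 10k = 3290.328 → ⌈·⌉ = 3291
j=12: r + 11k = 3590.703 → ⌈·⌉ = 3591
j=13: r + 12k = 3891.078 → ⌈·⌉ = 3892
j=14: r + 13k = 4191.453 → ⌈·⌉ = 4192
j=15: r + 14k = 4491.828 → ⌈·⌉ = 4492
j=16: r + 15k = 4792.203 → ⌈·⌉ = 4793

287, 587, 888, 1188, 1489, 1789, 2089, 2390, 2690, 2990, 3291, 3591, 3892, 4192, 4492, 4793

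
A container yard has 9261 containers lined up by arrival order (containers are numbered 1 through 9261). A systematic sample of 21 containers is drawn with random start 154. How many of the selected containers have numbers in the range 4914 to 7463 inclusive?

k = 9261/21 = 441
First selection ≥ 4914: 154 + ⌈(4914−154)/441⌉·441 = 154 + 11×441 = 5005
Last selection ≤ 7463: 154 + ⌊(7463−154)/441⌋·441 = 154 + 16×441 = 7210
Count = 16 − 11 + 1 = 6

6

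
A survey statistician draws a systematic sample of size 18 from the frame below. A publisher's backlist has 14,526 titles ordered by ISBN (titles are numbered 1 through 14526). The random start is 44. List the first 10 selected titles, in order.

44, 851, 1658, 2465, 3272, 4079, 4886, 5693, 6500, 7307

k = N/n = 14526/18 = 807
title 1: 44
title 2: 44 + 807 = 851
title 3: 851 + 807 = 1658
title 4: 1658 + 807 = 2465
title 5: 2465 + 807 = 3272
title 6: 3272 + 807 = 4079
title 7: 4079 + 807 = 4886
title 8: 4886 + 807 = 5693
title 9: 5693 + 807 = 6500
title 10: 6500 + 807 = 7307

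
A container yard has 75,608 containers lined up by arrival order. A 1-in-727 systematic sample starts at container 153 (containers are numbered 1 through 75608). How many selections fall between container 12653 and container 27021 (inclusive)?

k = 727
First selection ≥ 12653: 153 + ⌈(12653−153)/727⌉·727 = 153 + 18×727 = 13239
Last selection ≤ 27021: 153 + ⌊(27021−153)/727⌋·727 = 153 + 36×727 = 26325
Count = 36 − 18 + 1 = 19

19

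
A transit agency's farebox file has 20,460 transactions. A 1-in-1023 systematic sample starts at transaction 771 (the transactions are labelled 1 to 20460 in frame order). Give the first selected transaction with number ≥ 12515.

13047

k = 1023
Steps past start: ⌈(12515 − 771)/1023⌉ = ⌈11744/1023⌉ = 12
Selected transaction: 771 + 12×1023 = 13047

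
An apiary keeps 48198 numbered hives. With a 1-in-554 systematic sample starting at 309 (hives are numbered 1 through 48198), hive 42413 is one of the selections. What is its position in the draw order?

k = 554
position = (42413 − 309)/554 + 1 = 42104/554 + 1 = 76 + 1 = 77

77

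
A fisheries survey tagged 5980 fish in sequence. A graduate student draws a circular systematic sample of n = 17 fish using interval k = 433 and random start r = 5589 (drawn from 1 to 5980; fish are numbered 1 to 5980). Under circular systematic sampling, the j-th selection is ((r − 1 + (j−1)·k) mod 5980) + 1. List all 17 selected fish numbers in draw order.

Selection 1: 5589
Selection 2: 5589 + 433 = 6022 → 6022 − 5980 = 42
Selection 3: 42 + 433 = 475
Selection 4: 475 + 433 = 908
Selection 5: 908 + 433 = 1341
Selection 6: 1341 + 433 = 1774
Selection 7: 1774 + 433 = 2207
Selection 8: 2207 + 433 = 2640
Selection 9: 2640 + 433 = 3073
Selection 10: 3073 + 433 = 3506
Selection 11: 3506 + 433 = 3939
Selection 12: 3939 + 433 = 4372
Selection 13: 4372 + 433 = 4805
Selection 14: 4805 + 433 = 5238
Selection 15: 5238 + 433 = 5671
Selection 16: 5671 + 433 = 6104 → 6104 − 5980 = 124
Selection 17: 124 + 433 = 557

5589, 42, 475, 908, 1341, 1774, 2207, 2640, 3073, 3506, 3939, 4372, 4805, 5238, 5671, 124, 557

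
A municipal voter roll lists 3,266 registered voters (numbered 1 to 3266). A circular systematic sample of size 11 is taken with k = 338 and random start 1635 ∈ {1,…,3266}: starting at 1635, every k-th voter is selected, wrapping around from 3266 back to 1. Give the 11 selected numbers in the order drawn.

Selection 1: 1635
Selection 2: 1635 + 338 = 1973
Selection 3: 1973 + 338 = 2311
Selection 4: 2311 + 338 = 2649
Selection 5: 2649 + 338 = 2987
Selection 6: 2987 + 338 = 3325 → 3325 − 3266 = 59
Selection 7: 59 + 338 = 397
Selection 8: 397 + 338 = 735
Selection 9: 735 + 338 = 1073
Selection 10: 1073 + 338 = 1411
Selection 11: 1411 + 338 = 1749

1635, 1973, 2311, 2649, 2987, 59, 397, 735, 1073, 1411, 1749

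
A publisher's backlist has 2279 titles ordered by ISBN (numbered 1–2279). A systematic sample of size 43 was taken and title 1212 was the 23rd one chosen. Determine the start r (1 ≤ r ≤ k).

k = 2279/43 = 53
r = 1212 − (23−1)×53 = 1212 − 1166 = 46

46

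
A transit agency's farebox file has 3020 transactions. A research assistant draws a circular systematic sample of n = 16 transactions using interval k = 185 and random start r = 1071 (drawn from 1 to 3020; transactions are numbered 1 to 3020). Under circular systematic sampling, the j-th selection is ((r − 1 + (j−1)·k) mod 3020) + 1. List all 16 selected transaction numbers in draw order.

1071, 1256, 1441, 1626, 1811, 1996, 2181, 2366, 2551, 2736, 2921, 86, 271, 456, 641, 826

Selection 1: 1071
Selection 2: 1071 + 185 = 1256
Selection 3: 1256 + 185 = 1441
Selection 4: 1441 + 185 = 1626
Selection 5: 1626 + 185 = 1811
Selection 6: 1811 + 185 = 1996
Selection 7: 1996 + 185 = 2181
Selection 8: 2181 + 185 = 2366
Selection 9: 2366 + 185 = 2551
Selection 10: 2551 + 185 = 2736
Selection 11: 2736 + 185 = 2921
Selection 12: 2921 + 185 = 3106 → 3106 − 3020 = 86
Selection 13: 86 + 185 = 271
Selection 14: 271 + 185 = 456
Selection 15: 456 + 185 = 641
Selection 16: 641 + 185 = 826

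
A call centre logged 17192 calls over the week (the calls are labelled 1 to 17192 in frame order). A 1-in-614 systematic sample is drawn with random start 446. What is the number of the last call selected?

k = 614
28th selection = r + (28−1)·k = 446 + 27×614 = 446 + 16578 = 17024

17024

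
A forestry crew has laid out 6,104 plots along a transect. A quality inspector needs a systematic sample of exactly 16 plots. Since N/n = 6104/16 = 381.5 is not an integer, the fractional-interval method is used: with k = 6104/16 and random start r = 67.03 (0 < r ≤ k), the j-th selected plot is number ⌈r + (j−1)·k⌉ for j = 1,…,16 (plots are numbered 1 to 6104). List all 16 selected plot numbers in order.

j=1: r + 0k = 67.03 → ⌈·⌉ = 68
j=2: r + 1k = 448.53 → ⌈·⌉ = 449
j=3: r + 2k = 830.03 → ⌈·⌉ = 831
j=4: r + 3k = 1211.53 → ⌈·⌉ = 1212
j=5: r + 4k = 1593.03 → ⌈·⌉ = 1594
j=6: r + 5k = 1974.53 → ⌈·⌉ = 1975
j=7: r + 6k = 2356.03 → ⌈·⌉ = 2357
j=8: r + 7k = 2737.53 → ⌈·⌉ = 2738
j=9: r + 8k = 3119.03 → ⌈·⌉ = 3120
j=10: r + 9k = 3500.53 → ⌈·⌉ = 3501
j=11: r + 10k = 3882.03 → ⌈·⌉ = 3883
j=12: r + 11k = 4263.53 → ⌈·⌉ = 4264
j=13: r + 12k = 4645.03 → ⌈·⌉ = 4646
j=14: r + 13k = 5026.53 → ⌈·⌉ = 5027
j=15: r + 14k = 5408.03 → ⌈·⌉ = 5409
j=16: r + 15k = 5789.53 → ⌈·⌉ = 5790

68, 449, 831, 1212, 1594, 1975, 2357, 2738, 3120, 3501, 3883, 4264, 4646, 5027, 5409, 5790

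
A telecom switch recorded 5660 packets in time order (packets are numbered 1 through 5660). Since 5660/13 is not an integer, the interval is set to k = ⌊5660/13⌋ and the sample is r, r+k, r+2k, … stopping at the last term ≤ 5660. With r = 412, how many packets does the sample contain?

k = ⌊5660/13⌋ = 435
Achieved size = ⌊(5660 − 412)/435⌋ + 1 = ⌊5248/435⌋ + 1 = 12 + 1 = 13
(last selection: 412 + 12×435 = 5632 ≤ 5660; next would be 6067 > 5660)

13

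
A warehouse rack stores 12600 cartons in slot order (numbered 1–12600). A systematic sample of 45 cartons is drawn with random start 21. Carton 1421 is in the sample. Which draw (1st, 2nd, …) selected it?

k = 12600/45 = 280
position = (1421 − 21)/280 + 1 = 1400/280 + 1 = 5 + 1 = 6

6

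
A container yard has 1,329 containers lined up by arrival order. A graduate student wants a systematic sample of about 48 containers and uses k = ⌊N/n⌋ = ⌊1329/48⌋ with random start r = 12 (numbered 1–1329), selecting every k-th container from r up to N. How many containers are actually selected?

k = ⌊1329/48⌋ = 27
Achieved size = ⌊(1329 − 12)/27⌋ + 1 = ⌊1317/27⌋ + 1 = 48 + 1 = 49
(last selection: 12 + 48×27 = 1308 ≤ 1329; next would be 1335 > 1329)

49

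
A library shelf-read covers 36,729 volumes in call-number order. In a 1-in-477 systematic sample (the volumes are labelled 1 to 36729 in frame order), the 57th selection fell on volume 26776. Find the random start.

k = 477
r = 26776 − (57−1)×477 = 26776 − 26712 = 64

64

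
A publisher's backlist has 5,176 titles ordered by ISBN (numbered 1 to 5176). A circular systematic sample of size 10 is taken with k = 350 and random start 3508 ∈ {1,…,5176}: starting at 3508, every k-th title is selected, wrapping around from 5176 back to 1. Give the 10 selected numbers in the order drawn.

Selection 1: 3508
Selection 2: 3508 + 350 = 3858
Selection 3: 3858 + 350 = 4208
Selection 4: 4208 + 350 = 4558
Selection 5: 4558 + 350 = 4908
Selection 6: 4908 + 350 = 5258 → 5258 − 5176 = 82
Selection 7: 82 + 350 = 432
Selection 8: 432 + 350 = 782
Selection 9: 782 + 350 = 1132
Selection 10: 1132 + 350 = 1482

3508, 3858, 4208, 4558, 4908, 82, 432, 782, 1132, 1482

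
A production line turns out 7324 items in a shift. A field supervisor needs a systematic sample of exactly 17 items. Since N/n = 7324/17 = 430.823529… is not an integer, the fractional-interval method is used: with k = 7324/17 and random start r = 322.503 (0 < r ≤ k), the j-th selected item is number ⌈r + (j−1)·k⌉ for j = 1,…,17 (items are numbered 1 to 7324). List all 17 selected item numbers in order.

j=1: r + 0k = 322.503 → ⌈·⌉ = 323
j=2: r + 1k = 753.326529… → ⌈·⌉ = 754
j=3: r + 2k = 1184.150058… → ⌈·⌉ = 1185
j=4: r + 3k = 1614.973588… → ⌈·⌉ = 1615
j=5: r + 4k = 2045.797117… → ⌈·⌉ = 2046
j=6: r + 5k = 2476.620647… → ⌈·⌉ = 2477
j=7: r + 6k = 2907.444176… → ⌈·⌉ = 2908
j=8: r + 7k = 3338.267705… → ⌈·⌉ = 3339
j=9: r + 8k = 3769.091235… → ⌈·⌉ = 3770
j=10: r + 9k = 4199.914764… → ⌈·⌉ = 4200
j=11: r + 10k = 4630.738294… → ⌈·⌉ = 4631
j=12: r + 11k = 5061.561823… → ⌈·⌉ = 5062
j=13: r + 12k = 5492.385352… → ⌈·⌉ = 5493
j=14: r + 13k = 5923.208882… → ⌈·⌉ = 5924
j=15: r + 14k = 6354.032411… → ⌈·⌉ = 6355
j=16: r + 15k = 6784.855941… → ⌈·⌉ = 6785
j=17: r + 16k = 7215.679470… → ⌈·⌉ = 7216

323, 754, 1185, 1615, 2046, 2477, 2908, 3339, 3770, 4200, 4631, 5062, 5493, 5924, 6355, 6785, 7216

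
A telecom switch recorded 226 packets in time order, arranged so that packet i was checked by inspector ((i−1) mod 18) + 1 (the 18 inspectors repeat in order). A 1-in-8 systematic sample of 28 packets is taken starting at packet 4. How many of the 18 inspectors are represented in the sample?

9

Consecutive selections differ by k = 8, so their inspector numbers differ by 8 mod 18 = 8.
gcd(8, 18) = 2, so the sample visits 18/2 = 9 distinct residues mod 18.
Start 4 is inspector 4; the inspectors hit are 2, 4, 6, 8, 10, 12, 14, 16, 18.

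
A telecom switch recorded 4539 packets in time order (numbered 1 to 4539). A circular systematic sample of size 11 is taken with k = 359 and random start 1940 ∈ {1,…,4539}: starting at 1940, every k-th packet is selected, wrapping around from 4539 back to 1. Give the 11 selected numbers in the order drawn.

1940, 2299, 2658, 3017, 3376, 3735, 4094, 4453, 273, 632, 991

Selection 1: 1940
Selection 2: 1940 + 359 = 2299
Selection 3: 2299 + 359 = 2658
Selection 4: 2658 + 359 = 3017
Selection 5: 3017 + 359 = 3376
Selection 6: 3376 + 359 = 3735
Selection 7: 3735 + 359 = 4094
Selection 8: 4094 + 359 = 4453
Selection 9: 4453 + 359 = 4812 → 4812 − 4539 = 273
Selection 10: 273 + 359 = 632
Selection 11: 632 + 359 = 991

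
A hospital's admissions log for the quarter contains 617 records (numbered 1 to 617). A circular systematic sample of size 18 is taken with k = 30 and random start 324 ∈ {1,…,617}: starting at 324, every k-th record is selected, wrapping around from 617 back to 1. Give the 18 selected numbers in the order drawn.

324, 354, 384, 414, 444, 474, 504, 534, 564, 594, 7, 37, 67, 97, 127, 157, 187, 217

Selection 1: 324
Selection 2: 324 + 30 = 354
Selection 3: 354 + 30 = 384
Selection 4: 384 + 30 = 414
Selection 5: 414 + 30 = 444
Selection 6: 444 + 30 = 474
Selection 7: 474 + 30 = 504
Selection 8: 504 + 30 = 534
Selection 9: 534 + 30 = 564
Selection 10: 564 + 30 = 594
Selection 11: 594 + 30 = 624 → 624 − 617 = 7
Selection 12: 7 + 30 = 37
Selection 13: 37 + 30 = 67
Selection 14: 67 + 30 = 97
Selection 15: 97 + 30 = 127
Selection 16: 127 + 30 = 157
Selection 17: 157 + 30 = 187
Selection 18: 187 + 30 = 217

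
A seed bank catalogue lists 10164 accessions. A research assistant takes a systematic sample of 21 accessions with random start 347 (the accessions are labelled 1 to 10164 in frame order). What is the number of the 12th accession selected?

5671

k = 10164/21 = 484
12th selection = r + (12−1)·k = 347 + 11×484 = 347 + 5324 = 5671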